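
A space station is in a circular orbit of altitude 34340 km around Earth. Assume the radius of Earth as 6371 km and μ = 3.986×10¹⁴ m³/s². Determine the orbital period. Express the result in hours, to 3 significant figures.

T ≈ 22.7 hours

r = 6371 + 34340 = 40711 km = 4.0711×10⁷ m.
Kepler's third law: T = 2π√(r³/μ) = 2π√((4.071×10⁷)³ / 3.986×10¹⁴).
r³/μ = 1.693×10⁸ s², so T = 2π × 1.301×10⁴ = 8.175×10⁴ s.
Converting: 8.175×10⁴ s ÷ 3600 = 22.71 hours.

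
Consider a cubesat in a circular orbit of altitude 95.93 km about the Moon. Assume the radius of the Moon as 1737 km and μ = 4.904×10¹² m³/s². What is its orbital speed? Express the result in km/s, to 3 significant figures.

r = 1737 + 95.93 = 1832.9 km = 1.8329×10⁶ m.
For a circular orbit v = √(μ/r) = √(4.904×10¹² / 1.833×10⁶) = √(2.675×10⁶) = 1636 m/s.
That is 1.636 km/s.

v ≈ 1.64 km/s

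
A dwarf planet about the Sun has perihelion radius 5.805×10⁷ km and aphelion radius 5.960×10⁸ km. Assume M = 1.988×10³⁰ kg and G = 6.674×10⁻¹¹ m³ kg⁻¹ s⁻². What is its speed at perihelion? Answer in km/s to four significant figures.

v ≈ 64.54 km/s

μ = GM = 6.674×10⁻¹¹ × 1.988×10³⁰ = 1.327×10²⁰ m³/s².
Semi-major axis a = (r_p + r_a)/2 = 3.2702×10⁸ km = 3.270×10¹¹ m.
Vis-viva: v² = μ(2/r − 1/a) = 1.327×10²⁰ × (3.445×10⁻¹¹ − 3.058×10⁻¹²) = 4.165×10⁹ m²/s².
v = 64540 m/s = 64.54 km/s.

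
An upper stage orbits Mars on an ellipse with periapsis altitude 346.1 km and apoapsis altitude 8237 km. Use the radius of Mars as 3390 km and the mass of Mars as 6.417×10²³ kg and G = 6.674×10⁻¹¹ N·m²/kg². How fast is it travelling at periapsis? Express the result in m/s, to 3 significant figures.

μ = GM = 6.674×10⁻¹¹ × 6.417×10²³ = 4.283×10¹³ m³/s².
r_p = 3390 + 346.1 = 3736.1 km = 3.7361×10⁶ m.
r_a = 3390 + 8237 = 11627 km = 1.1627×10⁷ m.
Semi-major axis a = (r_p + r_a)/2 = 7681.6 km = 7.682×10⁶ m.
Vis-viva: v² = μ(2/r − 1/a) = 4.283×10¹³ × (5.353×10⁻⁷ − 1.302×10⁻⁷) = 1.735×10⁷ m²/s².
v = 4165 m/s.

v ≈ 4170 m/s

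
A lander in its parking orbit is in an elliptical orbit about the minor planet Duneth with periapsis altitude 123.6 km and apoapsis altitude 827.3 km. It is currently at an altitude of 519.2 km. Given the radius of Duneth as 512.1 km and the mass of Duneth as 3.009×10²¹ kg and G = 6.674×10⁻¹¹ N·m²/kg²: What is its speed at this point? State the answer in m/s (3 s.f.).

μ = GM = 6.674×10⁻¹¹ × 3.009×10²¹ = 2.008×10¹¹ m³/s².
r_p = 512.1 + 123.6 = 635.70 km = 6.3570×10⁵ m.
r_a = 512.1 + 827.3 = 1339.4 km = 1.3394×10⁶ m.
r = 512.1 + 519.2 = 1031.3 km = 1.031×10⁶ m.
Semi-major axis a = (r_p + r_a)/2 = 987.55 km = 9.876×10⁵ m.
Vis-viva: v² = μ(2/r − 1/a) = 2.008×10¹¹ × (1.939×10⁻⁶ − 1.013×10⁻⁶) = 1.861×10⁵ m²/s².
v = 431.4 m/s.

v ≈ 431 m/s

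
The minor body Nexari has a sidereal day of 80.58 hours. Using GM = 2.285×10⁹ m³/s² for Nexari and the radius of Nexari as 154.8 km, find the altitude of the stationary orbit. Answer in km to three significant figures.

h_sync ≈ 1540 km

T = 80.58 hours = 2.901×10⁵ s.
A synchronous orbit has period T, so by Kepler's third law a = (μT²/4π²)^(1/3).
μT²/4π² = 2.285×10⁹ × (2.901×10⁵)² / 39.48 = 4.871×10¹⁸ m³.
a = 1.695×10⁶ m = 1695.1 km.
Altitude h = a − R = 1695.1 − 154.8 = 1540.3 km.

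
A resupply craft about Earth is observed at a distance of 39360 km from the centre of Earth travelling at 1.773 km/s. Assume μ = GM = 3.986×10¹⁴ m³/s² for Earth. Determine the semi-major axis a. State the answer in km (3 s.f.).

r = 3.936×10⁷ m.
Specific orbital energy ε = v²/2 − μ/r = (1773)²/2 − 3.986×10¹⁴/3.936×10⁷ = -8.555×10⁶ J/kg.
Since ε = −μ/(2a), a = −μ/(2ε) = 2.330×10⁷ m = 23296 km.

a ≈ 23300 km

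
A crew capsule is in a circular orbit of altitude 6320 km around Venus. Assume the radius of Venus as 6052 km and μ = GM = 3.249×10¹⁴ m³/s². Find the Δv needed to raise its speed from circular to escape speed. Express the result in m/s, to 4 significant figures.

Δv ≈ 2123 m/s

r = 6052 + 6320 = 12372 km = 1.2372×10⁷ m.
Circular speed v_c = √(μ/r) = 5125 m/s.
Escape speed v_esc = √(2μ/r) = √2 × v_c = 7247 m/s.
Δv = v_esc − v_c = 2123 m/s.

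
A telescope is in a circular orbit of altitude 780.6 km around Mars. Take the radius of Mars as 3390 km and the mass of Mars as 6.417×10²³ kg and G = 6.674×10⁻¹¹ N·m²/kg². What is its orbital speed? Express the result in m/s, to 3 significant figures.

μ = GM = 6.674×10⁻¹¹ × 6.417×10²³ = 4.283×10¹³ m³/s².
r = 3390 + 780.6 = 4170.6 km = 4.1706×10⁶ m.
For a circular orbit v = √(μ/r) = √(4.283×10¹³ / 4.171×10⁶) = √(1.027×10⁷) = 3204 m/s.

v ≈ 3200 m/s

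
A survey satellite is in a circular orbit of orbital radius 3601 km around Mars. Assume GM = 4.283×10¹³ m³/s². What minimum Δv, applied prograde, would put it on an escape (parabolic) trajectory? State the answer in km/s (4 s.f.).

r = 3601 km = 3.601×10⁶ m.
Circular speed v_c = √(μ/r) = 3449 m/s.
Escape speed v_esc = √(2μ/r) = √2 × v_c = 4877 m/s.
Δv = v_esc − v_c = 1429 m/s = 1.429 km/s.

Δv ≈ 1.429 km/s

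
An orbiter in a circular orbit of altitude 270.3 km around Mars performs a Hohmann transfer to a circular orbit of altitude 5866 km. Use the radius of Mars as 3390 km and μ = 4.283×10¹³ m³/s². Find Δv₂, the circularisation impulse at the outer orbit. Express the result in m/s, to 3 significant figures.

Δv ≈ 532 m/s

r₁ = 3390 + 270.3 = 3660.3 km = 3.6603×10⁶ m.
r₂ = 3390 + 5866 = 9256.0 km = 9.2560×10⁶ m.
Transfer ellipse a_t = (r₁ + r₂)/2 = 6.458×10⁶ m.
At r₁: circular v_c1 = √(μ/r₁) = 3421 m/s; transfer-periapsis v_p = √[μ(2/r₁ − 1/a_t)] = 4095 m/s.
At r₂: circular v_c2 = √(μ/r₂) = 2151 m/s; transfer-apoapsis v_a = √[μ(2/r₂ − 1/a_t)] = 1619 m/s.
Δv₂ = v_c2 − v_a = 531.7 m/s.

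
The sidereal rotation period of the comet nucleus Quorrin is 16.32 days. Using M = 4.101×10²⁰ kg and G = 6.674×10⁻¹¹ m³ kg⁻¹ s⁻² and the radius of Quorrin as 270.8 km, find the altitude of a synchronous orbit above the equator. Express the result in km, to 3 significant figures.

μ = GM = 6.674×10⁻¹¹ × 4.101×10²⁰ = 2.737×10¹⁰ m³/s².
T = 16.32 days = 1.410×10⁶ s.
A synchronous orbit has period T, so by Kepler's third law a = (μT²/4π²)^(1/3).
μT²/4π² = 2.737×10¹⁰ × (1.410×10⁶)² / 39.48 = 1.378×10²¹ m³.
a = 1.113×10⁷ m = 11129 km.
Altitude h = a − R = 11129 − 270.8 = 10858 km.

h_sync ≈ 10900 km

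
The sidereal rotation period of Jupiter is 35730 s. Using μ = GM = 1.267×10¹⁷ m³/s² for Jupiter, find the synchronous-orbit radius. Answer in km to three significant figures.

A synchronous orbit has period T, so by Kepler's third law a = (μT²/4π²)^(1/3).
μT²/4π² = 1.267×10¹⁷ × (3.573×10⁴)² / 39.48 = 4.097×10²⁴ m³.
a = 1.600×10⁸ m = 1.6002×10⁵ km.

r_sync ≈ 1.60×10⁵ km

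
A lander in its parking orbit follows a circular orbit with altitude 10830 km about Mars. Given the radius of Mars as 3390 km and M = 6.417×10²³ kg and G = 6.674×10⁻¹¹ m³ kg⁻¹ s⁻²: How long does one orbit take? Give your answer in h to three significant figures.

μ = GM = 6.674×10⁻¹¹ × 6.417×10²³ = 4.283×10¹³ m³/s².
r = 3390 + 10830 = 14220 km = 1.4220×10⁷ m.
Kepler's third law: T = 2π√(r³/μ) = 2π√((1.422×10⁷)³ / 4.283×10¹³).
r³/μ = 6.714×10⁷ s², so T = 2π × 8.194×10³ = 5.148×10⁴ s.
Converting: 5.148×10⁴ s ÷ 3600 = 14.30 h.

T ≈ 14.3 h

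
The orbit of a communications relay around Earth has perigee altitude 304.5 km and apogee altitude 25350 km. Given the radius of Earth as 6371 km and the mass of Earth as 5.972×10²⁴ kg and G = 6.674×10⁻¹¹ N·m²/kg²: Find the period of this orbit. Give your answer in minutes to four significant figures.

T ≈ 441.2 minutes

μ = GM = 6.674×10⁻¹¹ × 5.972×10²⁴ = 3.986×10¹⁴ m³/s².
r_p = 6371 + 304.5 = 6675.5 km = 6.6755×10⁶ m.
r_a = 6371 + 25350 = 31721 km = 3.1721×10⁷ m.
Semi-major axis a = (r_p + r_a)/2 = (6675.5 + 31721)/2 = 19198 km = 1.920×10⁷ m.
By Kepler's third law T = 2π√(a³/μ) = 2π × 4.213×10³ = 2.647×10⁴ s.
= 441.2 minutes.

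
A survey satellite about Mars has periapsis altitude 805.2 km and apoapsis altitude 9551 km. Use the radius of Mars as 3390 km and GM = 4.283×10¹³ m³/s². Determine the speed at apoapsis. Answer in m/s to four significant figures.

v ≈ 1273 m/s

r_p = 3390 + 805.2 = 4195.2 km = 4.1952×10⁶ m.
r_a = 3390 + 9551 = 12941 km = 1.2941×10⁷ m.
Semi-major axis a = (r_p + r_a)/2 = 8568.1 km = 8.568×10⁶ m.
Vis-viva: v² = μ(2/r − 1/a) = 4.283×10¹³ × (1.545×10⁻⁷ − 1.167×10⁻⁷) = 1.620×10⁶ m²/s².
v = 1273 m/s.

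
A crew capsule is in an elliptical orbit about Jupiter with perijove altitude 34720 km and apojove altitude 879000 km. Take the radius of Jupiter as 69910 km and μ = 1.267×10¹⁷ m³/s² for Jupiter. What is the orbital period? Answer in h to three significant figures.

T ≈ 59.3 h

r_p = 69910 + 34720 = 104630 km = 1.0463×10⁸ m.
r_a = 69910 + 879000 = 948910 km = 9.4891×10⁸ m.
Semi-major axis a = (r_p + r_a)/2 = (1.0463×10⁵ + 9.4891×10⁵)/2 = 5.2677×10⁵ km = 5.268×10⁸ m.
By Kepler's third law T = 2π√(a³/μ) = 2π × 3.397×10⁴ = 2.134×10⁵ s.
= 59.28 h.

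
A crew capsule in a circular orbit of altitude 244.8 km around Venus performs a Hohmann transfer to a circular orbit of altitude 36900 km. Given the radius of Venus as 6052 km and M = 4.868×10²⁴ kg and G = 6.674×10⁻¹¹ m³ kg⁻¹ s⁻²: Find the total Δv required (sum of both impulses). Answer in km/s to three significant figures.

μ = GM = 6.674×10⁻¹¹ × 4.868×10²⁴ = 3.249×10¹⁴ m³/s².
r₁ = 6052 + 244.8 = 6296.8 km = 6.2968×10⁶ m.
r₂ = 6052 + 36900 = 42952 km = 4.2952×10⁷ m.
Transfer ellipse a_t = (r₁ + r₂)/2 = 2.462×10⁷ m.
At r₁: circular v_c1 = √(μ/r₁) = 7183 m/s; transfer-periapsis v_p = √[μ(2/r₁ − 1/a_t)] = 9487 m/s.
Δv₁ = v_p − v_c1 = 2304 m/s.
At r₂: circular v_c2 = √(μ/r₂) = 2750 m/s; transfer-apoapsis v_a = √[μ(2/r₂ − 1/a_t)] = 1391 m/s.
Δv₂ = v_c2 − v_a = 1360 m/s.
Total Δv = Δv₁ + Δv₂ = 3663 m/s = 3.663 km/s.

Δv_total ≈ 3.66 km/s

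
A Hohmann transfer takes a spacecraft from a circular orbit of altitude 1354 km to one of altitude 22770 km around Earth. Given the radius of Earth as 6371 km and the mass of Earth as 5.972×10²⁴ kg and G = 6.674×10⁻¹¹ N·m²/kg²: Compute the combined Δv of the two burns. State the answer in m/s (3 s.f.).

μ = GM = 6.674×10⁻¹¹ × 5.972×10²⁴ = 3.986×10¹⁴ m³/s².
r₁ = 6371 + 1354 = 7725.0 km = 7.7250×10⁶ m.
r₂ = 6371 + 22770 = 29141 km = 2.9141×10⁷ m.
Transfer ellipse a_t = (r₁ + r₂)/2 = 1.843×10⁷ m.
At r₁: circular v_c1 = √(μ/r₁) = 7183 m/s; transfer-perigee v_p = √[μ(2/r₁ − 1/a_t)] = 9031 m/s.
Δv₁ = v_p − v_c1 = 1848 m/s.
At r₂: circular v_c2 = √(μ/r₂) = 3698 m/s; transfer-apogee v_a = √[μ(2/r₂ − 1/a_t)] = 2394 m/s.
Δv₂ = v_c2 − v_a = 1304 m/s.
Total Δv = Δv₁ + Δv₂ = 3153 m/s.

Δv_total ≈ 3150 m/s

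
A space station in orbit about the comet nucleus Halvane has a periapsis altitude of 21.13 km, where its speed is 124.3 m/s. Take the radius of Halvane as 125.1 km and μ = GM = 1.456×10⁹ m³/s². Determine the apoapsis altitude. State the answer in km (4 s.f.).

r_p = 125.1 + 21.13 = 146.23 km = 1.462×10⁵ m.
Specific energy ε = v²/2 − μ/r = -2.232×10³ J/kg, so a = −μ/(2ε) = 3.262×10⁵ m.
The apsides satisfy r_p + r_a = 2a, so the apoapsis radius is 2a − r_p = 5.062×10⁵ m = 506.20 km.
Apoapsis altitude = 506.20 − 125.1 = 381.10 km.

apoapsis altitude ≈ 381.1 km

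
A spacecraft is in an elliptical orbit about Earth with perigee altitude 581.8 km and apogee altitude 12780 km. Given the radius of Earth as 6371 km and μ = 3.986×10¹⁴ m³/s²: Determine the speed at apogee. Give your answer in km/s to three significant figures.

v ≈ 3.33 km/s

r_p = 6371 + 581.8 = 6952.8 km = 6.9528×10⁶ m.
r_a = 6371 + 12780 = 19151 km = 1.9151×10⁷ m.
Semi-major axis a = (r_p + r_a)/2 = 13052 km = 1.305×10⁷ m.
Vis-viva: v² = μ(2/r − 1/a) = 3.986×10¹⁴ × (1.044×10⁻⁷ − 7.662×10⁻⁸) = 1.109×10⁷ m²/s².
v = 3330 m/s = 3.330 km/s.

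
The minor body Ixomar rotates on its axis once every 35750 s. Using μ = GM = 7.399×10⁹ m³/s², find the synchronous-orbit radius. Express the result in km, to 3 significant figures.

r_sync ≈ 621 km

A synchronous orbit has period T, so by Kepler's third law a = (μT²/4π²)^(1/3).
μT²/4π² = 7.399×10⁹ × (3.575×10⁴)² / 39.48 = 2.395×10¹⁷ m³.
a = 6.210×10⁵ m = 621.04 km.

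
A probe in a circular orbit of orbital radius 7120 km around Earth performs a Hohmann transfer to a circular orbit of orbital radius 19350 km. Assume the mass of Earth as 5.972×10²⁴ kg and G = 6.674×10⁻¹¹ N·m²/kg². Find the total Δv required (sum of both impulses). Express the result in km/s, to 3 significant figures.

Δv_total ≈ 2.77 km/s

μ = GM = 6.674×10⁻¹¹ × 5.972×10²⁴ = 3.986×10¹⁴ m³/s².
r₁ = 7120 km = 7.120×10⁶ m.
r₂ = 19350 km = 1.935×10⁷ m.
Transfer ellipse a_t = (r₁ + r₂)/2 = 1.324×10⁷ m.
At r₁: circular v_c1 = √(μ/r₁) = 7482 m/s; transfer-perigee v_p = √[μ(2/r₁ − 1/a_t)] = 9047 m/s.
Δv₁ = v_p − v_c1 = 1565 m/s.
At r₂: circular v_c2 = √(μ/r₂) = 4539 m/s; transfer-apogee v_a = √[μ(2/r₂ − 1/a_t)] = 3329 m/s.
Δv₂ = v_c2 − v_a = 1210 m/s.
Total Δv = Δv₁ + Δv₂ = 2774 m/s = 2.774 km/s.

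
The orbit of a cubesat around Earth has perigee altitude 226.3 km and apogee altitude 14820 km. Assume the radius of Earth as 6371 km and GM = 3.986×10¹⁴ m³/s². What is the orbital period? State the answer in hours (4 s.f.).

T ≈ 4.527 hours

r_p = 6371 + 226.3 = 6597.3 km = 6.5973×10⁶ m.
r_a = 6371 + 14820 = 21191 km = 2.1191×10⁷ m.
Semi-major axis a = (r_p + r_a)/2 = (6597.3 + 21191)/2 = 13894 km = 1.389×10⁷ m.
By Kepler's third law T = 2π√(a³/μ) = 2π × 2.594×10³ = 1.630×10⁴ s.
= 4.527 hours.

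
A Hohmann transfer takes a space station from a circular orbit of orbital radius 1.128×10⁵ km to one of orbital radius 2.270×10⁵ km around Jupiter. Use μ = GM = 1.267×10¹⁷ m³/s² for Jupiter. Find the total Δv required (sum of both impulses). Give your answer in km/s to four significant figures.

r₁ = 1.128×10⁵ km = 1.128×10⁸ m.
r₂ = 2.270×10⁵ km = 2.270×10⁸ m.
Transfer ellipse a_t = (r₁ + r₂)/2 = 1.699×10⁸ m.
At r₁: circular v_c1 = √(μ/r₁) = 33510 m/s; transfer-perijove v_p = √[μ(2/r₁ − 1/a_t)] = 38740 m/s.
Δv₁ = v_p − v_c1 = 5225 m/s.
At r₂: circular v_c2 = √(μ/r₂) = 23630 m/s; transfer-apojove v_a = √[μ(2/r₂ − 1/a_t)] = 19250 m/s.
Δv₂ = v_c2 − v_a = 4375 m/s.
Total Δv = Δv₁ + Δv₂ = 9600 m/s = 9.600 km/s.

Δv_total ≈ 9.600 km/s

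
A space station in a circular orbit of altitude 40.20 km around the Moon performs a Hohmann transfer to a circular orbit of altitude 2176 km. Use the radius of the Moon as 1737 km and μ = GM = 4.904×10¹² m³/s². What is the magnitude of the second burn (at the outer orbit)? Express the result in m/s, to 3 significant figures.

r₁ = 1737 + 40.20 = 1777.2 km = 1.7772×10⁶ m.
r₂ = 1737 + 2176 = 3913.0 km = 3.9130×10⁶ m.
Transfer ellipse a_t = (r₁ + r₂)/2 = 2.845×10⁶ m.
At r₁: circular v_c1 = √(μ/r₁) = 1661 m/s; transfer-perilune v_p = √[μ(2/r₁ − 1/a_t)] = 1948 m/s.
At r₂: circular v_c2 = √(μ/r₂) = 1119 m/s; transfer-apolune v_a = √[μ(2/r₂ − 1/a_t)] = 884.8 m/s.
Δv₂ = v_c2 − v_a = 234.7 m/s.

Δv ≈ 235 m/s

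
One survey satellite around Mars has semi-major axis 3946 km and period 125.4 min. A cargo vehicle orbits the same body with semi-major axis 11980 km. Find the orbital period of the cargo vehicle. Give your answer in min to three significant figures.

T₂ ≈ 663 min

Kepler's third law: T² ∝ a³, so T₂ = T₁ (a₂/a₁)^(3/2).
a₂/a₁ = 3.036, (a₂/a₁)^(3/2) = 5.290.
T₂ = 125.4 × 5.290 = 663.4 min.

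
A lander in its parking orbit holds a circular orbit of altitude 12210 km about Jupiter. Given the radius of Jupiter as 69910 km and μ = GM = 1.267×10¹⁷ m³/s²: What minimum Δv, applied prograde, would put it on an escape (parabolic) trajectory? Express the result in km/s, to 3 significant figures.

Δv ≈ 16.3 km/s

r = 69910 + 12210 = 82120 km = 8.2120×10⁷ m.
Circular speed v_c = √(μ/r) = 39280 m/s.
Escape speed v_esc = √(2μ/r) = √2 × v_c = 55550 m/s.
Δv = v_esc − v_c = 16270 m/s = 16.27 km/s.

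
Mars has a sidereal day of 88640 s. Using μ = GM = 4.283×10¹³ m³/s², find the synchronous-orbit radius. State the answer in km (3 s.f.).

A synchronous orbit has period T, so by Kepler's third law a = (μT²/4π²)^(1/3).
μT²/4π² = 4.283×10¹³ × (8.864×10⁴)² / 39.48 = 8.524×10²¹ m³.
a = 2.043×10⁷ m = 20428 km.

r_sync ≈ 20400 km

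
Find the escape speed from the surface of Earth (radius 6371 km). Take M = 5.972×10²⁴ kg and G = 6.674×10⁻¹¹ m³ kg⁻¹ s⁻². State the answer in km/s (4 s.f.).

μ = GM = 6.674×10⁻¹¹ × 5.972×10²⁴ = 3.986×10¹⁴ m³/s².
r = R = 6.371×10⁶ m.
Escape speed v_esc = √(2μ/r) = √(2 × 3.986×10¹⁴ / 6.371×10⁶) = √(1.251×10⁸) = 11190 m/s.
= 11.19 km/s.

v_esc ≈ 11.19 km/s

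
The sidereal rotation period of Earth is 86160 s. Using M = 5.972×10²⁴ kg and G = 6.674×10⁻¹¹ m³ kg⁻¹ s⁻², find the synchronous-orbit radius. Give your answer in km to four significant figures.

r_sync ≈ 42160 km

μ = GM = 6.674×10⁻¹¹ × 5.972×10²⁴ = 3.986×10¹⁴ m³/s².
A synchronous orbit has period T, so by Kepler's third law a = (μT²/4π²)^(1/3).
μT²/4π² = 3.986×10¹⁴ × (8.616×10⁴)² / 39.48 = 7.495×10²² m³.
a = 4.216×10⁷ m = 42162 km.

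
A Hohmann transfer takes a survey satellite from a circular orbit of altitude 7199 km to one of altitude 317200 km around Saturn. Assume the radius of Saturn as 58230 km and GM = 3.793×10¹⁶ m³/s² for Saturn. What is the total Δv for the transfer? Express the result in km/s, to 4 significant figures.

Δv_total ≈ 11.92 km/s

r₁ = 58230 + 7199 = 65429 km = 6.5429×10⁷ m.
r₂ = 58230 + 317200 = 375430 km = 3.7543×10⁸ m.
Transfer ellipse a_t = (r₁ + r₂)/2 = 2.204×10⁸ m.
At r₁: circular v_c1 = √(μ/r₁) = 24080 m/s; transfer-perikrone v_p = √[μ(2/r₁ − 1/a_t)] = 31420 m/s.
Δv₁ = v_p − v_c1 = 7345 m/s.
At r₂: circular v_c2 = √(μ/r₂) = 10050 m/s; transfer-apokrone v_a = √[μ(2/r₂ − 1/a_t)] = 5476 m/s.
Δv₂ = v_c2 − v_a = 4575 m/s.
Total Δv = Δv₁ + Δv₂ = 11920 m/s = 11.92 km/s.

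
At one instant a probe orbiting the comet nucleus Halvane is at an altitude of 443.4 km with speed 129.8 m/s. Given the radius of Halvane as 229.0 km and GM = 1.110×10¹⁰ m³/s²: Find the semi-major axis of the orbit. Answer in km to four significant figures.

a ≈ 686.5 km

r = 229.0 + 443.4 = 672.40 km = 6.724×10⁵ m.
Vis-viva rearranged: 1/a = 2/r − v²/μ = 2.974×10⁻⁶ − 1.518×10⁻⁶ = 1.457×10⁻⁶ m⁻¹.
a = 6.865×10⁵ m = 686.54 km.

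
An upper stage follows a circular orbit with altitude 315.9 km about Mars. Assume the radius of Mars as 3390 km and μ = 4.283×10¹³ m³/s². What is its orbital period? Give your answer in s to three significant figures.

T ≈ 6850 s

r = 3390 + 315.9 = 3705.9 km = 3.7059×10⁶ m.
Kepler's third law: T = 2π√(r³/μ) = 2π√((3.706×10⁶)³ / 4.283×10¹³).
r³/μ = 1.188×10⁶ s², so T = 2π × 1.090×10³ = 6.849×10³ s.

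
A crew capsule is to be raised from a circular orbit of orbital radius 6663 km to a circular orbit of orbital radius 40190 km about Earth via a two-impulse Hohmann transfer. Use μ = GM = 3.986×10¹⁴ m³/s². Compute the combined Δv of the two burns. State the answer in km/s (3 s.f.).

Δv_total ≈ 3.87 km/s

r₁ = 6663 km = 6.663×10⁶ m.
r₂ = 40190 km = 4.019×10⁷ m.
Transfer ellipse a_t = (r₁ + r₂)/2 = 2.343×10⁷ m.
At r₁: circular v_c1 = √(μ/r₁) = 7735 m/s; transfer-perigee v_p = √[μ(2/r₁ − 1/a_t)] = 10130 m/s.
Δv₁ = v_p − v_c1 = 2396 m/s.
At r₂: circular v_c2 = √(μ/r₂) = 3149 m/s; transfer-apogee v_a = √[μ(2/r₂ − 1/a_t)] = 1680 m/s.
Δv₂ = v_c2 − v_a = 1470 m/s.
Total Δv = Δv₁ + Δv₂ = 3866 m/s = 3.866 km/s.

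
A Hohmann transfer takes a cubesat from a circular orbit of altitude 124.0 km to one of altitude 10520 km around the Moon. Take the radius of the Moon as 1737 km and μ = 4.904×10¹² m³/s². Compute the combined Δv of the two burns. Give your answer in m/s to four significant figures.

r₁ = 1737 + 124.0 = 1861.0 km = 1.8610×10⁶ m.
r₂ = 1737 + 10520 = 12257 km = 1.2257×10⁷ m.
Transfer ellipse a_t = (r₁ + r₂)/2 = 7.059×10⁶ m.
At r₁: circular v_c1 = √(μ/r₁) = 1623 m/s; transfer-perilune v_p = √[μ(2/r₁ − 1/a_t)] = 2139 m/s.
Δv₁ = v_p − v_c1 = 515.7 m/s.
At r₂: circular v_c2 = √(μ/r₂) = 632.5 m/s; transfer-apolune v_a = √[μ(2/r₂ − 1/a_t)] = 324.8 m/s.
Δv₂ = v_c2 − v_a = 307.8 m/s.
Total Δv = Δv₁ + Δv₂ = 823.5 m/s.

Δv_total ≈ 823.5 m/s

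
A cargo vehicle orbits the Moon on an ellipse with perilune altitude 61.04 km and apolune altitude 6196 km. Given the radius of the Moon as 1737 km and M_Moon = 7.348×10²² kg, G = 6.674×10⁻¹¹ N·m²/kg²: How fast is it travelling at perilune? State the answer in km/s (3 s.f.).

v ≈ 2.11 km/s

μ = GM = 6.674×10⁻¹¹ × 7.348×10²² = 4.904×10¹² m³/s².
r_p = 1737 + 61.04 = 1798.0 km = 1.7980×10⁶ m.
r_a = 1737 + 6196 = 7933.0 km = 7.9330×10⁶ m.
Semi-major axis a = (r_p + r_a)/2 = 4865.5 km = 4.866×10⁶ m.
Vis-viva: v² = μ(2/r − 1/a) = 4.904×10¹² × (1.112×10⁻⁶ − 2.055×10⁻⁷) = 4.447×10⁶ m²/s².
v = 2109 m/s = 2.109 km/s.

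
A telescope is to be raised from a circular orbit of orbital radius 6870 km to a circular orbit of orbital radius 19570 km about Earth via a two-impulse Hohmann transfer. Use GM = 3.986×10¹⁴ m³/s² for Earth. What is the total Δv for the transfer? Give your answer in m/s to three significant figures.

r₁ = 6870 km = 6.870×10⁶ m.
r₂ = 19570 km = 1.957×10⁷ m.
Transfer ellipse a_t = (r₁ + r₂)/2 = 1.322×10⁷ m.
At r₁: circular v_c1 = √(μ/r₁) = 7617 m/s; transfer-perigee v_p = √[μ(2/r₁ − 1/a_t)] = 9268 m/s.
Δv₁ = v_p − v_c1 = 1651 m/s.
At r₂: circular v_c2 = √(μ/r₂) = 4513 m/s; transfer-apogee v_a = √[μ(2/r₂ − 1/a_t)] = 3253 m/s.
Δv₂ = v_c2 − v_a = 1260 m/s.
Total Δv = Δv₁ + Δv₂ = 2910 m/s.

Δv_total ≈ 2910 m/s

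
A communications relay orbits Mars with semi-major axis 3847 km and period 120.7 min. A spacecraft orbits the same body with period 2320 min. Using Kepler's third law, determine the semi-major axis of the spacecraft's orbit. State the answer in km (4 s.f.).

Kepler's third law: a³ ∝ T², so a₂ = a₁ (T₂/T₁)^(2/3).
T₂/T₁ = 19.22, (T₂/T₁)^(2/3) = 7.176.
a₂ = 3847 × 7.176 = 27600 km.

a₂ ≈ 27600 km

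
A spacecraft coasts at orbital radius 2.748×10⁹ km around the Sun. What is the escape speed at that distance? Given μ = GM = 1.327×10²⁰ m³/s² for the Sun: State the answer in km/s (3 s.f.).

r = 2.748×10⁹ km = 2.748×10¹² m.
Escape speed v_esc = √(2μ/r) = √(2 × 1.327×10²⁰ / 2.748×10¹²) = √(9.658×10⁷) = 9827 m/s.
= 9.827 km/s.

v_esc ≈ 9.83 km/s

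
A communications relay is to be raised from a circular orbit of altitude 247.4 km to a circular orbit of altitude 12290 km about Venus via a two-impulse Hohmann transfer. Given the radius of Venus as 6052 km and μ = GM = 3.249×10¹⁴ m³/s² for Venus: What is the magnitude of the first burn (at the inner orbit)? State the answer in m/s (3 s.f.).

Δv ≈ 1580 m/s

r₁ = 6052 + 247.4 = 6299.4 km = 6.2994×10⁶ m.
r₂ = 6052 + 12290 = 18342 km = 1.8342×10⁷ m.
Transfer ellipse a_t = (r₁ + r₂)/2 = 1.232×10⁷ m.
At r₁: circular v_c1 = √(μ/r₁) = 7182 m/s; transfer-periapsis v_p = √[μ(2/r₁ − 1/a_t)] = 8763 m/s.
Δv₁ = v_p − v_c1 = 1581 m/s.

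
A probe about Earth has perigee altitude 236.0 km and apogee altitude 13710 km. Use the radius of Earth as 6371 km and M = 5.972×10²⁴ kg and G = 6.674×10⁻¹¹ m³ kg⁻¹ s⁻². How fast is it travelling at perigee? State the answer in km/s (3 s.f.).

μ = GM = 6.674×10⁻¹¹ × 5.972×10²⁴ = 3.986×10¹⁴ m³/s².
r_p = 6371 + 236.0 = 6607.0 km = 6.6070×10⁶ m.
r_a = 6371 + 13710 = 20081 km = 2.0081×10⁷ m.
Semi-major axis a = (r_p + r_a)/2 = 13344 km = 1.334×10⁷ m.
Vis-viva: v² = μ(2/r − 1/a) = 3.986×10¹⁴ × (3.027×10⁻⁷ − 7.494×10⁻⁸) = 9.078×10⁷ m²/s².
v = 9528 m/s = 9.528 km/s.

v ≈ 9.53 km/s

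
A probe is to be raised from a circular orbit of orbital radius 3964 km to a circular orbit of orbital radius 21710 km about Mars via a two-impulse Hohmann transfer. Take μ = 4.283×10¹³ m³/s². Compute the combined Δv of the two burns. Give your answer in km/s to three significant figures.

r₁ = 3964 km = 3.964×10⁶ m.
r₂ = 21710 km = 2.171×10⁷ m.
Transfer ellipse a_t = (r₁ + r₂)/2 = 1.284×10⁷ m.
At r₁: circular v_c1 = √(μ/r₁) = 3287 m/s; transfer-periapsis v_p = √[μ(2/r₁ − 1/a_t)] = 4275 m/s.
Δv₁ = v_p − v_c1 = 987.6 m/s.
At r₂: circular v_c2 = √(μ/r₂) = 1405 m/s; transfer-apoapsis v_a = √[μ(2/r₂ − 1/a_t)] = 780.5 m/s.
Δv₂ = v_c2 − v_a = 624.1 m/s.
Total Δv = Δv₁ + Δv₂ = 1612 m/s = 1.612 km/s.

Δv_total ≈ 1.61 km/s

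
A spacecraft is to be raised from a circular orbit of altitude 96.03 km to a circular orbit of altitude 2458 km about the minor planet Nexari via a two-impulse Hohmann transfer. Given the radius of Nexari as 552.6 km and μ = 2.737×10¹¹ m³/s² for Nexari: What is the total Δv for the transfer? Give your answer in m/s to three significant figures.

r₁ = 552.6 + 96.03 = 648.63 km = 6.4863×10⁵ m.
r₂ = 552.6 + 2458 = 3010.6 km = 3.0106×10⁶ m.
Transfer ellipse a_t = (r₁ + r₂)/2 = 1.830×10⁶ m.
At r₁: circular v_c1 = √(μ/r₁) = 649.6 m/s; transfer-periapsis v_p = √[μ(2/r₁ − 1/a_t)] = 833.3 m/s.
Δv₁ = v_p − v_c1 = 183.7 m/s.
At r₂: circular v_c2 = √(μ/r₂) = 301.5 m/s; transfer-apoapsis v_a = √[μ(2/r₂ − 1/a_t)] = 179.5 m/s.
Δv₂ = v_c2 − v_a = 122.0 m/s.
Total Δv = Δv₁ + Δv₂ = 305.7 m/s.

Δv_total ≈ 306 m/s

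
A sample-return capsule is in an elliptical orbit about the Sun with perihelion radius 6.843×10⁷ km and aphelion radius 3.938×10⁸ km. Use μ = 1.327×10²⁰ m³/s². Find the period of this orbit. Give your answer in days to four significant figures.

Semi-major axis a = (r_p + r_a)/2 = (6.8430×10⁷ + 3.9380×10⁸)/2 = 2.3112×10⁸ km = 2.311×10¹¹ m.
By Kepler's third law T = 2π√(a³/μ) = 2π × 9.645×10⁶ = 6.060×10⁷ s.
= 701.4 days.

T ≈ 701.4 days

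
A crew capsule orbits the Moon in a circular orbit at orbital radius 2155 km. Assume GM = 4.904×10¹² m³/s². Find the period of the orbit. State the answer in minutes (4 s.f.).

T ≈ 149.6 minutes

r = 2155 km = 2.155×10⁶ m.
Kepler's third law: T = 2π√(r³/μ) = 2π√((2.155×10⁶)³ / 4.904×10¹²).
r³/μ = 2.041×10⁶ s², so T = 2π × 1.429×10³ = 8.976×10³ s.
Converting: 8.976×10³ s ÷ 60.00 = 149.6 minutes.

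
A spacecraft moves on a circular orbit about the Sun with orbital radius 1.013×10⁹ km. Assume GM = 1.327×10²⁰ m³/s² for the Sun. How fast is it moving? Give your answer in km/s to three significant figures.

v ≈ 11.4 km/s

r = 1.013×10⁹ km = 1.013×10¹² m.
For a circular orbit v = √(μ/r) = √(1.327×10²⁰ / 1.013×10¹²) = √(1.310×10⁸) = 11450 m/s.
That is 11.45 km/s.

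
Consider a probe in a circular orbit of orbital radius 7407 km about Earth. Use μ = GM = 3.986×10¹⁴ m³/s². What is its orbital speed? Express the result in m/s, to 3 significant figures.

v ≈ 7340 m/s

r = 7407 km = 7.407×10⁶ m.
For a circular orbit v = √(μ/r) = √(3.986×10¹⁴ / 7.407×10⁶) = √(5.381×10⁷) = 7336 m/s.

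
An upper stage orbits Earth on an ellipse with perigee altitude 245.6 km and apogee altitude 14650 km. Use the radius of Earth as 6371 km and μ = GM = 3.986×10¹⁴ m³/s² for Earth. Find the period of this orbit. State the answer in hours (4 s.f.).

r_p = 6371 + 245.6 = 6616.6 km = 6.6166×10⁶ m.
r_a = 6371 + 14650 = 21021 km = 2.1021×10⁷ m.
Semi-major axis a = (r_p + r_a)/2 = (6616.6 + 21021)/2 = 13819 km = 1.382×10⁷ m.
By Kepler's third law T = 2π√(a³/μ) = 2π × 2.573×10³ = 1.617×10⁴ s.
= 4.491 hours.

T ≈ 4.491 hours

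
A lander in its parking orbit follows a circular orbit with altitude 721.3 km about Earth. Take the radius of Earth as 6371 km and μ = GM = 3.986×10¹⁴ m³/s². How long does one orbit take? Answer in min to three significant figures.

r = 6371 + 721.3 = 7092.3 km = 7.0923×10⁶ m.
Kepler's third law: T = 2π√(r³/μ) = 2π√((7.092×10⁶)³ / 3.986×10¹⁴).
r³/μ = 8.950×10⁵ s², so T = 2π × 9.460×10² = 5.944×10³ s.
Converting: 5.944×10³ s ÷ 60.00 = 99.07 min.

T ≈ 99.1 min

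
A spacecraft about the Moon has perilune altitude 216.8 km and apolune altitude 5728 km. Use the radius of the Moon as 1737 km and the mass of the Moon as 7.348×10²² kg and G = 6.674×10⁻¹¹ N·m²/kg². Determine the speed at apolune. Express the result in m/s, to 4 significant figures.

v ≈ 522.1 m/s

μ = GM = 6.674×10⁻¹¹ × 7.348×10²² = 4.904×10¹² m³/s².
r_p = 1737 + 216.8 = 1953.8 km = 1.9538×10⁶ m.
r_a = 1737 + 5728 = 7465.0 km = 7.4650×10⁶ m.
Semi-major axis a = (r_p + r_a)/2 = 4709.4 km = 4.709×10⁶ m.
Vis-viva: v² = μ(2/r − 1/a) = 4.904×10¹² × (2.679×10⁻⁷ − 2.123×10⁻⁷) = 2.725×10⁵ m²/s².
v = 522.1 m/s.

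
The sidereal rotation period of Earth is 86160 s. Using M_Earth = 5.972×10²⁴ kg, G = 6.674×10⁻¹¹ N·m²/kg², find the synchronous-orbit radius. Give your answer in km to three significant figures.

r_sync ≈ 42200 km

μ = GM = 6.674×10⁻¹¹ × 5.972×10²⁴ = 3.986×10¹⁴ m³/s².
A synchronous orbit has period T, so by Kepler's third law a = (μT²/4π²)^(1/3).
μT²/4π² = 3.986×10¹⁴ × (8.616×10⁴)² / 39.48 = 7.495×10²² m³.
a = 4.216×10⁷ m = 42162 km.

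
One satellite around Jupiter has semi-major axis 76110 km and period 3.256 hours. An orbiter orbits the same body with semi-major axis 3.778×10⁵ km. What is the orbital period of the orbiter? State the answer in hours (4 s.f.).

Kepler's third law: T² ∝ a³, so T₂ = T₁ (a₂/a₁)^(3/2).
a₂/a₁ = 4.964, (a₂/a₁)^(3/2) = 11.06.
T₂ = 3.256 × 11.06 = 36.01 hours.

T₂ ≈ 36.01 hours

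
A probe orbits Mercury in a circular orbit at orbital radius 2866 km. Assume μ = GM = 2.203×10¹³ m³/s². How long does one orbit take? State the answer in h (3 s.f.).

T ≈ 1.80 h

r = 2866 km = 2.866×10⁶ m.
Kepler's third law: T = 2π√(r³/μ) = 2π√((2.866×10⁶)³ / 2.203×10¹³).
r³/μ = 1.069×10⁶ s², so T = 2π × 1.034×10³ = 6.495×10³ s.
Converting: 6.495×10³ s ÷ 3600 = 1.804 h.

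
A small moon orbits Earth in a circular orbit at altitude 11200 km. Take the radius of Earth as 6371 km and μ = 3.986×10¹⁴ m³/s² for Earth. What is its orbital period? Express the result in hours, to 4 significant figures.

r = 6371 + 11200 = 17571 km = 1.7571×10⁷ m.
Kepler's third law: T = 2π√(r³/μ) = 2π√((1.757×10⁷)³ / 3.986×10¹⁴).
r³/μ = 1.361×10⁷ s², so T = 2π × 3.689×10³ = 2.318×10⁴ s.
Converting: 2.318×10⁴ s ÷ 3600 = 6.439 hours.

T ≈ 6.439 hours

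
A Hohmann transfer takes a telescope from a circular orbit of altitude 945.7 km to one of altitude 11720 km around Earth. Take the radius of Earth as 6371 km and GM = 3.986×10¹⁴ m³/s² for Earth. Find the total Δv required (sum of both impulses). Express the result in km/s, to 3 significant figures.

r₁ = 6371 + 945.7 = 7316.7 km = 7.3167×10⁶ m.
r₂ = 6371 + 11720 = 18091 km = 1.8091×10⁷ m.
Transfer ellipse a_t = (r₁ + r₂)/2 = 1.270×10⁷ m.
At r₁: circular v_c1 = √(μ/r₁) = 7381 m/s; transfer-perigee v_p = √[μ(2/r₁ − 1/a_t)] = 8808 m/s.
Δv₁ = v_p − v_c1 = 1427 m/s.
At r₂: circular v_c2 = √(μ/r₂) = 4694 m/s; transfer-apogee v_a = √[μ(2/r₂ − 1/a_t)] = 3562 m/s.
Δv₂ = v_c2 − v_a = 1132 m/s.
Total Δv = Δv₁ + Δv₂ = 2559 m/s = 2.559 km/s.

Δv_total ≈ 2.56 km/s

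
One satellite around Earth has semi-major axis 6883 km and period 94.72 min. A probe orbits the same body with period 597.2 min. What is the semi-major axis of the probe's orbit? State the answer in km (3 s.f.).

Kepler's third law: a³ ∝ T², so a₂ = a₁ (T₂/T₁)^(2/3).
T₂/T₁ = 6.305, (T₂/T₁)^(2/3) = 3.413.
a₂ = 6883 × 3.413 = 23490 km.

a₂ ≈ 23500 km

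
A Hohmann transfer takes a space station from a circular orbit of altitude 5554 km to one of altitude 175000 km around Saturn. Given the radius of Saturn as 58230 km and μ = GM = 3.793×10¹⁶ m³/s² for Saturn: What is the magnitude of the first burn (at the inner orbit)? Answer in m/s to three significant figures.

r₁ = 58230 + 5554 = 63784 km = 6.3784×10⁷ m.
r₂ = 58230 + 175000 = 233230 km = 2.3323×10⁸ m.
Transfer ellipse a_t = (r₁ + r₂)/2 = 1.485×10⁸ m.
At r₁: circular v_c1 = √(μ/r₁) = 24390 m/s; transfer-perikrone v_p = √[μ(2/r₁ − 1/a_t)] = 30560 m/s.
Δv₁ = v_p − v_c1 = 6174 m/s.

Δv ≈ 6170 m/s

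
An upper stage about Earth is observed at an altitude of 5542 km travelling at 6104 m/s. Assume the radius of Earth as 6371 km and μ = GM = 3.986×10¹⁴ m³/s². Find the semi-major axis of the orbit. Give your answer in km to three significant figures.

a ≈ 13400 km

r = 6371 + 5542 = 11913 km = 1.191×10⁷ m.
Specific orbital energy ε = v²/2 − μ/r = (6104)²/2 − 3.986×10¹⁴/1.191×10⁷ = -1.483×10⁷ J/kg.
Since ε = −μ/(2a), a = −μ/(2ε) = 1.344×10⁷ m = 13439 km.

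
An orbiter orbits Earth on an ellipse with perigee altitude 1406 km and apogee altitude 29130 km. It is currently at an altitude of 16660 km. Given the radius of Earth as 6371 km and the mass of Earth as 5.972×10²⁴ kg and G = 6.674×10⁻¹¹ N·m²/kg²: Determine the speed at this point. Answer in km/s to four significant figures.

v ≈ 4.024 km/s

μ = GM = 6.674×10⁻¹¹ × 5.972×10²⁴ = 3.986×10¹⁴ m³/s².
r_p = 6371 + 1406 = 7777.0 km = 7.7770×10⁶ m.
r_a = 6371 + 29130 = 35501 km = 3.5501×10⁷ m.
r = 6371 + 16660 = 23031 km = 2.303×10⁷ m.
Semi-major axis a = (r_p + r_a)/2 = 21639 km = 2.164×10⁷ m.
Vis-viva: v² = μ(2/r − 1/a) = 3.986×10¹⁴ × (8.684×10⁻⁸ − 4.621×10⁻⁸) = 1.619×10⁷ m²/s².
v = 4024 m/s = 4.024 km/s.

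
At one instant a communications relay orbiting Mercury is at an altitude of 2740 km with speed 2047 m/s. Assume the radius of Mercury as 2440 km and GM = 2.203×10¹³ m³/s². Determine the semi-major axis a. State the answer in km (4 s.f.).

r = 2440 + 2740 = 5180.0 km = 5.180×10⁶ m.
Specific orbital energy ε = v²/2 − μ/r = (2047)²/2 − 2.203×10¹³/5.180×10⁶ = -2.158×10⁶ J/kg.
Since ε = −μ/(2a), a = −μ/(2ε) = 5.105×10⁶ m = 5104.8 km.

a ≈ 5105 km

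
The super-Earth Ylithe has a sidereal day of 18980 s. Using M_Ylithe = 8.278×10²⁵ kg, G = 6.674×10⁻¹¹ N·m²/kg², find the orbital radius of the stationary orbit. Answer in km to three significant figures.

r_sync ≈ 36900 km

μ = GM = 6.674×10⁻¹¹ × 8.278×10²⁵ = 5.525×10¹⁵ m³/s².
A synchronous orbit has period T, so by Kepler's third law a = (μT²/4π²)^(1/3).
μT²/4π² = 5.525×10¹⁵ × (1.898×10⁴)² / 39.48 = 5.041×10²² m³.
a = 3.694×10⁷ m = 36942 km.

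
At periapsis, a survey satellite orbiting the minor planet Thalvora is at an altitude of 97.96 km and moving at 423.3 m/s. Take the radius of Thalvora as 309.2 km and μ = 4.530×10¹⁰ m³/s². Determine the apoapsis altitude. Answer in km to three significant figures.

apoapsis altitude ≈ 1370 km

r_p = 309.2 + 97.96 = 407.16 km = 4.072×10⁵ m.
Specific energy ε = v²/2 − μ/r = -2.167×10⁴ J/kg, so a = −μ/(2ε) = 1.045×10⁶ m.
The apsides satisfy r_p + r_a = 2a, so the apoapsis radius is 2a − r_p = 1.684×10⁶ m = 1683.6 km.
Apoapsis altitude = 1683.6 − 309.2 = 1374.4 km.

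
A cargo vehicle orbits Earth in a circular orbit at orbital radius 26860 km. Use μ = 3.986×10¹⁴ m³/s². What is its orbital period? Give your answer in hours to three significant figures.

T ≈ 12.2 hours

r = 26860 km = 2.686×10⁷ m.
Kepler's third law: T = 2π√(r³/μ) = 2π√((2.686×10⁷)³ / 3.986×10¹⁴).
r³/μ = 4.862×10⁷ s², so T = 2π × 6.973×10³ = 4.381×10⁴ s.
Converting: 4.381×10⁴ s ÷ 3600 = 12.17 hours.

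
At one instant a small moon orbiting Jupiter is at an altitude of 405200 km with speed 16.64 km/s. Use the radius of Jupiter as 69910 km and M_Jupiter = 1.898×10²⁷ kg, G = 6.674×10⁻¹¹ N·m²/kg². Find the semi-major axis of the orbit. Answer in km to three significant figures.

a ≈ 4.94×10⁵ km

μ = GM = 6.674×10⁻¹¹ × 1.898×10²⁷ = 1.267×10¹⁷ m³/s².
r = 69910 + 405200 = 4.7511×10⁵ km = 4.751×10⁸ m.
Vis-viva rearranged: 1/a = 2/r − v²/μ = 4.210×10⁻⁹ − 2.186×10⁻⁹ = 2.024×10⁻⁹ m⁻¹.
a = 4.941×10⁸ m = 4.9415×10⁵ km.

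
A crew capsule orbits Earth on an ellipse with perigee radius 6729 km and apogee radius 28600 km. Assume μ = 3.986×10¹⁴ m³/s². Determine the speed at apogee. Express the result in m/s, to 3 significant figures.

v ≈ 2300 m/s

Semi-major axis a = (r_p + r_a)/2 = 17664 km = 1.766×10⁷ m.
Vis-viva: v² = μ(2/r − 1/a) = 3.986×10¹⁴ × (6.993×10⁻⁸ − 5.661×10⁻⁸) = 5.309×10⁶ m²/s².
v = 2304 m/s.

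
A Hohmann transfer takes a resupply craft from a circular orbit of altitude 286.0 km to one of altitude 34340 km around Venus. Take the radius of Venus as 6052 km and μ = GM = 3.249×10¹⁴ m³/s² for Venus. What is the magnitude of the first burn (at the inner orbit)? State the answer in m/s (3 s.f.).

Δv ≈ 2250 m/s

r₁ = 6052 + 286.0 = 6338.0 km = 6.3380×10⁶ m.
r₂ = 6052 + 34340 = 40392 km = 4.0392×10⁷ m.
Transfer ellipse a_t = (r₁ + r₂)/2 = 2.336×10⁷ m.
At r₁: circular v_c1 = √(μ/r₁) = 7160 m/s; transfer-periapsis v_p = √[μ(2/r₁ − 1/a_t)] = 9414 m/s.
Δv₁ = v_p − v_c1 = 2254 m/s.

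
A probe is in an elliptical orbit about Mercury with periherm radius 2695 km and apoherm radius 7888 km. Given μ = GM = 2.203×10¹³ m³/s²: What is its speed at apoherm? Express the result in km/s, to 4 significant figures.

v ≈ 1.193 km/s

Semi-major axis a = (r_p + r_a)/2 = 5291.5 km = 5.292×10⁶ m.
Vis-viva: v² = μ(2/r − 1/a) = 2.203×10¹³ × (2.535×10⁻⁷ − 1.890×10⁻⁷) = 1.422×10⁶ m²/s².
v = 1193 m/s = 1.193 km/s.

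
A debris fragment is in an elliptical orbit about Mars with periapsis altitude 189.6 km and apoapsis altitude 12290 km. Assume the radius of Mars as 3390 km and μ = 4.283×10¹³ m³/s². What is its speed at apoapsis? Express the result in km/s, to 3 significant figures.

v ≈ 1.01 km/s

r_p = 3390 + 189.6 = 3579.6 km = 3.5796×10⁶ m.
r_a = 3390 + 12290 = 15680 km = 1.5680×10⁷ m.
Semi-major axis a = (r_p + r_a)/2 = 9629.8 km = 9.630×10⁶ m.
Vis-viva: v² = μ(2/r − 1/a) = 4.283×10¹³ × (1.276×10⁻⁷ − 1.038×10⁻⁷) = 1.015×10⁶ m²/s².
v = 1008 m/s = 1.008 km/s.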